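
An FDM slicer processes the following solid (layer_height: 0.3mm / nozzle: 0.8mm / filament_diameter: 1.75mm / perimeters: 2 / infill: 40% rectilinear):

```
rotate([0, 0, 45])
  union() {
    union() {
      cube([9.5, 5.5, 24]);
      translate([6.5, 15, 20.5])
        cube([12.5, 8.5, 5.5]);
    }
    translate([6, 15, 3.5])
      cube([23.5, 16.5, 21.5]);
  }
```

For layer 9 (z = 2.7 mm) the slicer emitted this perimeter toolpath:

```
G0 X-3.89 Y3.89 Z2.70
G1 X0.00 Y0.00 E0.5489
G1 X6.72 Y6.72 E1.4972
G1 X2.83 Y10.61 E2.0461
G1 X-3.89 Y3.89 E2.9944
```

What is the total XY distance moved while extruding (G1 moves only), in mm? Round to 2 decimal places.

Sum the Euclidean lengths of each G1 segment: total = 30.01 mm.

30.01 mm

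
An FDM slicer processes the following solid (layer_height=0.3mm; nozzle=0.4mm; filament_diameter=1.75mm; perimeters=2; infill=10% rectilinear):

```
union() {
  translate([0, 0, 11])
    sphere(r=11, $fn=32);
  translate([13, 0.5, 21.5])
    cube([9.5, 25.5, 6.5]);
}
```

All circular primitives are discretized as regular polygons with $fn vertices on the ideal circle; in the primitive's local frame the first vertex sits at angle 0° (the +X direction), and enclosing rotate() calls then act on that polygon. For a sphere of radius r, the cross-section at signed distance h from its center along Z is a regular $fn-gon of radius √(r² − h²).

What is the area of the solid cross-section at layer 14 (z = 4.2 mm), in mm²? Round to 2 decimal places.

233.36 mm²

At z = 4.2 mm: the sphere: section is a regular 32-gon, circumradius = √(r²−h²) = √(11²−6.8²) = 8.646 (area = (32/2)·8.646²·sin(360°/32) = 233.36 mm²); the cube at (13, 0.5) does not reach this height (z outside [21.5, 28]); Combining (union): only the r=11 sphere is present, so the union is just that shape — area = 233.36 mm². Overall, the cross-section is a single solid region. Net area = 233.36 mm².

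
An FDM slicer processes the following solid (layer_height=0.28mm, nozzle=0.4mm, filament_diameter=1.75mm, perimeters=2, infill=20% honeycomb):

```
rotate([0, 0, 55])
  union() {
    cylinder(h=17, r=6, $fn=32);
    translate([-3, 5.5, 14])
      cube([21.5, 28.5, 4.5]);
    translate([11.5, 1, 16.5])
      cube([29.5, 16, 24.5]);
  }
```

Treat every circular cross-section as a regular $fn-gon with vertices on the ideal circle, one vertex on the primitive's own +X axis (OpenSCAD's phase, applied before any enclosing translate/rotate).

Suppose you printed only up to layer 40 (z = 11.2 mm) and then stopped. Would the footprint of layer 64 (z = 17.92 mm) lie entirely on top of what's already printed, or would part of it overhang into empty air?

Compare the two slices. At z = 11.2: the r=6 cylinder gives a regular 32-gon of circumradius 6 (constant along its height) (area = (32/2)·6.000²·sin(360°/32) = 112.37 mm²); the cube at (-3, 5.5) is not intersected at this z (z outside [14, 18.5]); the cube at (11.5, 1) is not intersected at this z (z outside [16.5, 41]); Combining (union): only the r=6 cylinder is present, so the union is just that shape — area = 112.37 mm²; (whole slice rotated 55° about Z — lengths, areas and connectivity unchanged). At z = 17.92: the cylinder is not intersected at this z (z outside [0, 17]); the cube at (-3, 5.5) (footprint 21.5×28.5) is included at this height (area 612.75 mm²); the 29.5×16 cube at (11.5, 1) contributes its full rectangle (area 472.00 mm²); Merging all regions: the regions partially overlap — summed areas 1084.75 mm² minus the doubly-counted overlap 80.50 mm² gives 1004.25 mm² — area = 1004.25 mm²; (whole slice rotated 55° about Z — lengths, areas and connectivity unchanged). Checking containment: at z = 17.92 the cross-section extends beyond the z = 11.2 cross-section by about 1002.73 mm².

part overhangs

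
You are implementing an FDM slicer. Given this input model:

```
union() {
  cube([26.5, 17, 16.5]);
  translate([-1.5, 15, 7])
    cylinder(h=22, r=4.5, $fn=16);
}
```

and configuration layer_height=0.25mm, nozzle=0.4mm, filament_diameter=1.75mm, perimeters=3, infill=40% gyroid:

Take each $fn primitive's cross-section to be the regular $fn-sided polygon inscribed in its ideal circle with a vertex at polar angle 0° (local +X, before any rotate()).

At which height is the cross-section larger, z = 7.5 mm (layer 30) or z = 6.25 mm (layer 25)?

Layer 30 (z = 7.5): the cube (footprint 26.5×17) is included at this height (area 450.50 mm²); the cylinder at (-1.5, 15): section is a regular 16-gon, circumradius r=4.5 (area = (16/2)·4.500²·sin(360°/16) = 61.99 mm²); Combining (union): the regions partially overlap — summed areas 512.49 mm² minus the doubly-counted overlap 14.56 mm² gives 497.94 mm² — area = 497.94 mm². So its area = 497.94 mm². Layer 25 (z = 6.25): the cube (footprint 26.5×17) is included at this height (area 450.50 mm²); the cylinder at (-1.5, 15) is absent (z outside [7, 29]); Merging all regions: only the 26.5×17 cube is present, so the union is just that shape — area = 450.50 mm². So its area = 450.50 mm². Layer 30 is larger (497.94 vs 450.50 mm²).

layer 30 (z = 7.5 mm)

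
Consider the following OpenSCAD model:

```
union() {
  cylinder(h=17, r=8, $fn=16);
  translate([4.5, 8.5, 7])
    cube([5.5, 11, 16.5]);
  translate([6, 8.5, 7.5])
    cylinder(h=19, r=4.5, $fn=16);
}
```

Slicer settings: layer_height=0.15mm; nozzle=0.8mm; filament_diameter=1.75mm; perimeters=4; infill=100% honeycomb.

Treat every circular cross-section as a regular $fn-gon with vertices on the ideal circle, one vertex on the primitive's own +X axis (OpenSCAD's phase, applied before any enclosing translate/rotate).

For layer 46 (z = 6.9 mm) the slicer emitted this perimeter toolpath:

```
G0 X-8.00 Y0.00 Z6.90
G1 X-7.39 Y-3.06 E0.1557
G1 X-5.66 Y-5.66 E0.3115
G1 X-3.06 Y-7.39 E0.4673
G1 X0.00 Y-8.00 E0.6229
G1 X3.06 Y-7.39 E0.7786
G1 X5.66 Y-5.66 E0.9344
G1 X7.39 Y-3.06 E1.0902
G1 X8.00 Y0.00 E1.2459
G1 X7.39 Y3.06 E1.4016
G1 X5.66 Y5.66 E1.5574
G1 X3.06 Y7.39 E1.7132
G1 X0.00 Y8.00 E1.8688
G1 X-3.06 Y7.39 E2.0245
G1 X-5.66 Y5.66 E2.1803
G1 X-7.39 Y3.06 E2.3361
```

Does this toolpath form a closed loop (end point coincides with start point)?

no

Start point (G0): (-8.00, 0.00). End point (last G1): the path does not return to the start — open.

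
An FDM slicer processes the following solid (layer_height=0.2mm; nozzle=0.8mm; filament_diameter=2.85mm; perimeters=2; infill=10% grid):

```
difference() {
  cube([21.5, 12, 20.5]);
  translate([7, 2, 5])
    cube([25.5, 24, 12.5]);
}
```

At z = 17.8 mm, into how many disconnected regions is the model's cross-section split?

At z = 17.8 mm: the cube is present — its section is the full 21.5×12 rectangle; the cube at (7, 2) is absent (z outside [5, 17.5]); Subtracting the remaining from the first: none of the subtracted shapes is present at this height, so the 21.5×12 cube is unchanged — 1 connected region. The result has 1 disconnected region.

1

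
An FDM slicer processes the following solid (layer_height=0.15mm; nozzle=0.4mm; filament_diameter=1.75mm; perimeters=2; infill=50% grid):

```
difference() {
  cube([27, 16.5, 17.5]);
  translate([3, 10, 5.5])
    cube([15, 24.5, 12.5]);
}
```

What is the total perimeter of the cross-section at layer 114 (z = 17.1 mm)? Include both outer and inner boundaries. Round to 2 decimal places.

100.00 mm

At z = 17.1 mm: the 27×16.5 cube contributes its full rectangle (perimeter 87.00 mm); the 15×24.5 cube at (3, 10) contributes its full rectangle (perimeter 79.00 mm); After the difference (first − rest): starting from the 27×16.5 cube, the 15×24.5 cube at (3, 10) partially overlaps it — only the 97.50 mm² overlap (of its 367.50 mm²) is removed, clipping the outline — boundary = 100.00 mm. Overall, the cross-section is a single solid region. Total boundary length (outer) = 100.00 mm.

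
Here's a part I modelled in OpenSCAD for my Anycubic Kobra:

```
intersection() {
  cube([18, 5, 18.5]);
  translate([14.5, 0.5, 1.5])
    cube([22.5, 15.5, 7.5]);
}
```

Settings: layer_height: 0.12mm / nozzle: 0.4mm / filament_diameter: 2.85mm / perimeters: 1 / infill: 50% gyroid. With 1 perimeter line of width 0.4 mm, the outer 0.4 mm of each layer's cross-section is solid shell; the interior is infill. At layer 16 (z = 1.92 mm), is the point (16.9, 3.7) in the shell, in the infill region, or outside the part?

At z = 1.92 mm: the cube (footprint 18×5) is included at this height; the 22.5×15.5 cube at (14.5, 0.5) contributes its full rectangle; Taking the intersection: the 22.5×15.5 cube at (14.5, 0.5) partially overlaps the 18×5 cube; clipping to the common part keeps 15.75 mm² — 1 connected region. Overall, the cross-section is a single solid region. The nearest boundary edge runs (18.00, 5.00)→(18.00, 0.50); distance from the point to it = 1.10 mm. The point is inside the cross-section and 1.10 mm from the nearest boundary — more than the 0.4 mm shell width (1 × 0.4), so it's in the infill interior.

infill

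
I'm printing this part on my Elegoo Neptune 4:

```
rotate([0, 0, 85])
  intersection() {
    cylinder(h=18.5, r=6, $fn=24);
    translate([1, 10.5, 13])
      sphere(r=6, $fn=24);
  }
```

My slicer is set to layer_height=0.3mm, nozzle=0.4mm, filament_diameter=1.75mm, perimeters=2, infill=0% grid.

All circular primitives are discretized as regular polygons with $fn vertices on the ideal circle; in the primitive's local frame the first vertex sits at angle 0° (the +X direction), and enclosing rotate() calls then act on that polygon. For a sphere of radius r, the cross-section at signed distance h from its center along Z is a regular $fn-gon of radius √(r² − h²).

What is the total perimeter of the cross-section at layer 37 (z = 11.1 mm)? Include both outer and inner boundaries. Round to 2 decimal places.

At z = 11.1 mm: the cylinder: section is a regular 24-gon, circumradius r=6 (perimeter = 2·24·6.000·sin(180°/24) = 37.59 mm); the sphere at (1, 10.5): section is a regular 24-gon, circumradius = √(r²−h²) = √(6²−1.9²) = 5.691 (perimeter = 2·24·5.691·sin(180°/24) = 35.66 mm); Taking the intersection: the r=6 sphere at (1, 10.5) partially overlaps the r=6 cylinder; clipping to the common part keeps 3.55 mm² — boundary = 10.18 mm; (whole slice rotated 85° about Z — lengths, areas and connectivity unchanged). Overall, the cross-section is a single solid region. Total boundary length (outer) = 10.18 mm.

10.18 mm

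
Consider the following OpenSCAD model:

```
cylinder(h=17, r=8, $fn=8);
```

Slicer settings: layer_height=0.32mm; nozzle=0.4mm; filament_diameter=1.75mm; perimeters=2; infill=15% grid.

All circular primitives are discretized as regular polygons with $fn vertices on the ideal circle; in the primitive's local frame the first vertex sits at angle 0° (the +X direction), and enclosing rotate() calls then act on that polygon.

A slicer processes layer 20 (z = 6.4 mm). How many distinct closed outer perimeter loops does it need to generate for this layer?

At z = 6.4 mm: the r=8 cylinder gives a regular 8-gon of circumradius 8 (constant along its height). The result has 1 disconnected region.

1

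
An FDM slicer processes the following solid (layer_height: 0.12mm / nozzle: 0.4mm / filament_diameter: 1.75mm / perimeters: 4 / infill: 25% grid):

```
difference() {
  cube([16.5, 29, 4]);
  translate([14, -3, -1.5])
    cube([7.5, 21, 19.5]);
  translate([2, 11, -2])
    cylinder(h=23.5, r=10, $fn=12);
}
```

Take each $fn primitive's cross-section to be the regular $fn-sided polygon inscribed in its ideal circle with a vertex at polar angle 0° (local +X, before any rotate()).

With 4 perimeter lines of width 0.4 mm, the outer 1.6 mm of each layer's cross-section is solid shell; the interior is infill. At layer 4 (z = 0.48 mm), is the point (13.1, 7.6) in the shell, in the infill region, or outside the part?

shell

At z = 0.48 mm: the cube (footprint 16.5×29) is included at this height; the cube at (14, -3) (footprint 7.5×21) is included at this height; the r=10 cylinder at (2, 11) gives a regular 12-gon of circumradius 10 (constant along its height); After the difference (first − rest): starting from the 16.5×29 cube, the 7.5×21 cube at (14, -3) partially overlaps it — only the 45.00 mm² overlap (of its 157.50 mm²) is removed, clipping the outline; the r=10 cylinder at (2, 11) partially overlaps it — only the 188.93 mm² overlap (of its 300.00 mm²) is removed, clipping the outline — 1 connected region. Overall, the cross-section is a single solid region. The nearest boundary edge runs (14.00, 18.00)→(14.00, 0.00); distance from the point to it = 0.90 mm. The point is inside the cross-section, 0.90 mm from the nearest boundary — within the 1.6 mm shell band (4 × 0.4).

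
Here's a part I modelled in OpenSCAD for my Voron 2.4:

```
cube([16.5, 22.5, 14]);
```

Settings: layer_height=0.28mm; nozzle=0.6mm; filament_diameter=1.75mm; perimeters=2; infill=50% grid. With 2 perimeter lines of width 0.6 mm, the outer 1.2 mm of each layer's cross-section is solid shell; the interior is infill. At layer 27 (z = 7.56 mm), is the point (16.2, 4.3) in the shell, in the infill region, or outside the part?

shell

At z = 7.56 mm: the cube is present — its section is the full 16.5×22.5 rectangle. Overall, the cross-section is a single solid region. The nearest boundary edge runs (16.50, 0.00)→(16.50, 22.50); distance from the point to it = 0.30 mm. The point is inside the cross-section, 0.30 mm from the nearest boundary — within the 1.2 mm shell band (2 × 0.6).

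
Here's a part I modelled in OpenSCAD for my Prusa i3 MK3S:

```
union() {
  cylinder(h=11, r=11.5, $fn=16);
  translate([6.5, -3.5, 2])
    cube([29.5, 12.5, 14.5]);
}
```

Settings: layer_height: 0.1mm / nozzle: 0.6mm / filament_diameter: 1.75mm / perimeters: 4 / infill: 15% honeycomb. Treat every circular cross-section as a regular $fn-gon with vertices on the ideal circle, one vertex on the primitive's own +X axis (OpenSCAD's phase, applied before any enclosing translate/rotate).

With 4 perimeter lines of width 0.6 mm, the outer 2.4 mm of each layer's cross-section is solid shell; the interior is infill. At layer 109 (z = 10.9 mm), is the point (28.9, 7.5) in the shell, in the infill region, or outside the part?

shell

At z = 10.9 mm: the r=11.5 cylinder contributes a regular 16-gon of circumradius 11.5; the 29.5×12.5 cube at (6.5, -3.5) contributes its full rectangle; Taking the union: the regions partially overlap (shared area 47.95 mm²), so overlapping operands fuse into one piece — 1 connected region. Overall, the cross-section is a single solid region. The nearest boundary edge runs (6.83, 9.00)→(36.00, 9.00); distance from the point to it = 1.50 mm. The point is inside the cross-section, 1.50 mm from the nearest boundary — within the 2.4 mm shell band (4 × 0.6).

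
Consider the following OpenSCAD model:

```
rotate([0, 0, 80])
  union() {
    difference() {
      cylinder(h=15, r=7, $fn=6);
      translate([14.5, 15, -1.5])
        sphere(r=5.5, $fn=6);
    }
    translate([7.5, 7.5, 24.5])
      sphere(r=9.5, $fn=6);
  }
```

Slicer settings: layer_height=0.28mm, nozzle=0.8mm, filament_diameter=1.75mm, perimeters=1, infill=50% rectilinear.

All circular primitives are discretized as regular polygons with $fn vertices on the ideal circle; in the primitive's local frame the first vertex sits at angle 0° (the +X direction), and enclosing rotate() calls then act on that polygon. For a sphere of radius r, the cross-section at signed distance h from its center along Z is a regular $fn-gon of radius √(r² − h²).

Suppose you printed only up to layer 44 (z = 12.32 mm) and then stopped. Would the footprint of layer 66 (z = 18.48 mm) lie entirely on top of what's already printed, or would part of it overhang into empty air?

Compare the two slices. At z = 12.32: the r=7 cylinder contributes a regular 6-gon of circumradius 7 (area = (6/2)·7.000²·sin(360°/6) = 127.31 mm²); the sphere at (14.5, 15) does not reach this height (|z−center|=13.820 > r=5.5); After the difference (first − rest): none of the subtracted shapes is present at this height, so the r=7 cylinder is unchanged — area = 127.31 mm²; the sphere at (7.5, 7.5) is absent (|z−center|=12.180 > r=9.5); Taking the union: only that combined region is present, so the union is just that shape — area = 127.31 mm²; (rotated 80° about Z; rotation is an isometry so areas/perimeters/island counts are preserved). At z = 18.48: the cylinder is absent (z outside [0, 15]); the sphere at (14.5, 15) does not reach this height (|z−center|=19.980 > r=5.5); Taking the first minus the rest: the first operand is absent here, so nothing remains; the r=9.5 sphere at (7.5, 7.5) contributes a regular 6-gon of circumradius √(9.5²−6.02²) = 7.349 (area = (6/2)·7.349²·sin(360°/6) = 140.32 mm²); Taking the union: only the r=9.5 sphere at (7.5, 7.5) is present, so the union is just that shape — area = 140.32 mm²; (rotated 80° about Z; rotation is an isometry so areas/perimeters/island counts are preserved). Checking containment: at z = 18.48 the cross-section extends beyond the z = 12.32 cross-section by about 127.91 mm².

part overhangs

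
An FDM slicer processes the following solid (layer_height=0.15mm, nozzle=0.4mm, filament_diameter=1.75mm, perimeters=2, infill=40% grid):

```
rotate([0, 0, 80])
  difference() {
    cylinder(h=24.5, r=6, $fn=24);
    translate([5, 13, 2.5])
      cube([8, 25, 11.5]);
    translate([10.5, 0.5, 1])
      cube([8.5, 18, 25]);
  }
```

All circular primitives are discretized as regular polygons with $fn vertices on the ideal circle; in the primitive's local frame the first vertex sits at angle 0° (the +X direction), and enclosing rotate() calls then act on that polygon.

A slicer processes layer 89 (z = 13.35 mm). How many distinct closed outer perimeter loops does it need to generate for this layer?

1

At z = 13.35 mm: the cylinder: section is a regular 24-gon, circumradius r=6; the cube at (5, 13) (footprint 8×25) is included at this height; the cube at (10.5, 0.5) (footprint 8.5×18) is included at this height; Subtracting the remaining from the first: starting from the r=6 cylinder, the 8×25 cube at (5, 13) misses the remaining region (no effect); the 8.5×18 cube at (10.5, 0.5) misses the remaining region (no effect) — 1 connected region; (whole slice rotated 80° about Z — lengths, areas and connectivity unchanged). The result has 1 disconnected region.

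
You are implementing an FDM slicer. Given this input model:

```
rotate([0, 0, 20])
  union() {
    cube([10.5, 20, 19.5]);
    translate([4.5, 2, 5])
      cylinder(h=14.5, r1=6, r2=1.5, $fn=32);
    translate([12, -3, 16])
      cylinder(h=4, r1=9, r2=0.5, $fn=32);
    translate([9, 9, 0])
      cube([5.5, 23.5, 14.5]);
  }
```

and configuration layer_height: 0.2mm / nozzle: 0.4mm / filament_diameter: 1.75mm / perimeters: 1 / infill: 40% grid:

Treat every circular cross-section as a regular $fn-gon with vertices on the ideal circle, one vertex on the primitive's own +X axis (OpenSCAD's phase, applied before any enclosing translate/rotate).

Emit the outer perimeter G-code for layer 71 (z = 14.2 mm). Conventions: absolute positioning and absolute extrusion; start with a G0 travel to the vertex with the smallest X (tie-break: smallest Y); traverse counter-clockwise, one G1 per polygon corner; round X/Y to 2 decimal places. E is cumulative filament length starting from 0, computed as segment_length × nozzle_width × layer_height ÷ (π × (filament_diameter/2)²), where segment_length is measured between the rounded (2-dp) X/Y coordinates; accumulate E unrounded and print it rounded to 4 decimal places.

At z = 14.2 mm: the cube is present — its section is the full 10.5×20 rectangle; the cone at (4.5, 2) contributes a regular 32-gon of circumradius 3.145 (interpolated between r1=6 and r2=1.5 at t=0.634); the cone at (12, -3) is absent (z outside [16, 20]); the cube at (9, 9) is present — its section is the full 5.5×23.5 rectangle; Merging all regions: the regions partially overlap (shared area 43.56 mm²), so overlapping operands fuse into one piece — 1 connected region; (whole slice rotated 20° about Z — lengths, areas and connectivity unchanged). The outline is a single polygon with 19 vertices. Extrusion per mm of travel: 0.4 × 0.2 / (π × 0.875²) = 0.033260. Accumulating E over each segment gives final E = 3.1501.

G0 X-6.84 Y18.79 Z14.20
G1 X0.00 Y0.00 E0.6651
G1 X1.97 Y0.72 E0.7348
G1 X2.22 Y0.57 E0.7445
G1 X2.80 Y0.36 E0.7651
G1 X3.41 Y0.28 E0.7855
G1 X4.02 Y0.31 E0.8058
G1 X4.62 Y0.46 E0.8264
G1 X5.18 Y0.73 E0.8471
G1 X5.67 Y1.10 E0.8675
G1 X6.08 Y1.56 E0.8880
G1 X6.39 Y2.09 E0.9084
G1 X6.49 Y2.36 E0.9180
G1 X9.87 Y3.59 E1.0376
G1 X6.79 Y12.05 E1.3371
G1 X10.55 Y13.42 E1.4702
G1 X2.51 Y35.50 E2.2517
G1 X-2.66 Y33.62 E2.4347
G1 X1.62 Y21.87 E2.8506
G1 X-6.84 Y18.79 E3.1501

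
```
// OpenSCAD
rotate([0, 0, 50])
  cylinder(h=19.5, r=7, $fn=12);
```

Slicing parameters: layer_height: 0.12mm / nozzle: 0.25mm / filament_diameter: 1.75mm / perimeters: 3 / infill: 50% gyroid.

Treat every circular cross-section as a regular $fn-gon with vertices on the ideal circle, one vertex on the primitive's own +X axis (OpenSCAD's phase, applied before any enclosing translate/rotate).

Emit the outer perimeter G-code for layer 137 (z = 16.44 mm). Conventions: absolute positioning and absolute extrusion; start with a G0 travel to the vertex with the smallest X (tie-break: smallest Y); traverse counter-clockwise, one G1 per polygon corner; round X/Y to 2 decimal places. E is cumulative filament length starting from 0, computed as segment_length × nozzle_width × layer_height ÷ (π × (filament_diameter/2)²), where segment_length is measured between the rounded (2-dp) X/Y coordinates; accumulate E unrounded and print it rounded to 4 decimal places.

G0 X-6.89 Y1.22 Z16.44
G1 X-6.58 Y-2.39 E0.0452
G1 X-4.50 Y-5.36 E0.0904
G1 X-1.22 Y-6.89 E0.1356
G1 X2.39 Y-6.58 E0.1807
G1 X5.36 Y-4.50 E0.2260
G1 X6.89 Y-1.22 E0.2711
G1 X6.58 Y2.39 E0.3163
G1 X4.50 Y5.36 E0.3615
G1 X1.22 Y6.89 E0.4067
G1 X-2.39 Y6.58 E0.4519
G1 X-5.36 Y4.50 E0.4971
G1 X-6.89 Y1.22 E0.5422

At z = 16.44 mm: the r=7 cylinder gives a regular 12-gon of circumradius 7 (constant along its height); (whole slice rotated 50° about Z — lengths, areas and connectivity unchanged). The outline is a single polygon with 12 vertices. Extrusion per mm of travel: 0.25 × 0.12 / (π × 0.875²) = 0.012473. Accumulating E over each segment gives final E = 0.5422.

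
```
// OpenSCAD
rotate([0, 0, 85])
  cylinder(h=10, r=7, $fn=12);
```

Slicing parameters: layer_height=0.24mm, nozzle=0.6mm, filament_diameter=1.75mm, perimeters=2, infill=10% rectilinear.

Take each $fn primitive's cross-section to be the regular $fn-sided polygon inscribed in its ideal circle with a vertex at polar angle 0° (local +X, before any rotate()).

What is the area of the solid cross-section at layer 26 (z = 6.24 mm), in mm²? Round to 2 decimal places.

At z = 6.24 mm: the r=7 cylinder gives a regular 12-gon of circumradius 7 (constant along its height) (area = (12/2)·7.000²·sin(360°/12) = 147.00 mm²); (rotated 85° about Z; rotation is an isometry so areas/perimeters/island counts are preserved). Overall, the cross-section is a single solid region. Net area = 147.00 mm².

147.00 mm²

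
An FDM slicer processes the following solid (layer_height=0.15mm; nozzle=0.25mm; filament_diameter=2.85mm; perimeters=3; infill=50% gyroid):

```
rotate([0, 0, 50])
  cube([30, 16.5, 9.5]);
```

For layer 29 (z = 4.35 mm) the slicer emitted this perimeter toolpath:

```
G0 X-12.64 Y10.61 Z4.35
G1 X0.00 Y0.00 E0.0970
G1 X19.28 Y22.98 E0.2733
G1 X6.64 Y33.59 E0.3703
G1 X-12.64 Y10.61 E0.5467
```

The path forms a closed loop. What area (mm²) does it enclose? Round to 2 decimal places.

Apply the shoelace formula to the sequence of (X, Y) vertices; enclosed area = 495.03 mm².

495.03 mm²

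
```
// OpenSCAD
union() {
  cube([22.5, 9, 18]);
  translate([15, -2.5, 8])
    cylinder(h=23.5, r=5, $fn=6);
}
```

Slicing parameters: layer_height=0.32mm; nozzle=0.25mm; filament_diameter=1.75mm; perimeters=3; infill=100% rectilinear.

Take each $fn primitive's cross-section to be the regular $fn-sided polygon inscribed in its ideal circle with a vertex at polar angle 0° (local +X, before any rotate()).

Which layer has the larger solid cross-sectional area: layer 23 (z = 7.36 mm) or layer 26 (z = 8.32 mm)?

Layer 23 (z = 7.36): the 22.5×9 cube contributes its full rectangle (area 202.50 mm²); the cylinder at (15, -2.5) is not intersected at this z (z outside [8, 31.5]); Merging all regions: only the 22.5×9 cube is present, so the union is just that shape — area = 202.50 mm². So its area = 202.50 mm². Layer 26 (z = 8.32): the cube is present — its section is the full 22.5×9 rectangle (area 202.50 mm²); the r=5 cylinder at (15, -2.5) contributes a regular 6-gon of circumradius 5 (area = (6/2)·5.000²·sin(360°/6) = 64.95 mm²); Taking the union: the regions partially overlap — summed areas 267.45 mm² minus the doubly-counted overlap 11.08 mm² gives 256.37 mm² — area = 256.37 mm². So its area = 256.37 mm². Layer 26 is larger (256.37 vs 202.50 mm²).

layer 26 (z = 8.32 mm)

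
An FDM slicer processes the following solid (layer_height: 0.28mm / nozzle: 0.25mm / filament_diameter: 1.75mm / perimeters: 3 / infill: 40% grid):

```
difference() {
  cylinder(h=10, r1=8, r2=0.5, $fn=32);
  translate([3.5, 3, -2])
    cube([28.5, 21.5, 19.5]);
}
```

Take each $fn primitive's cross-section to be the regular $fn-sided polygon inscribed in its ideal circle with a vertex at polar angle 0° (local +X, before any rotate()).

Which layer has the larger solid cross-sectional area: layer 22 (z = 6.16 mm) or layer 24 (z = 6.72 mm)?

Layer 22 (z = 6.16): the cone contributes a regular 32-gon of circumradius 3.380 (interpolated between r1=8 and r2=0.5 at t=0.616) (area = (32/2)·3.380²·sin(360°/32) = 35.66 mm²); the cube at (3.5, 3) (footprint 28.5×21.5) is included at this height (area 612.75 mm²); Taking the first minus the rest: starting from the cone (35.66 mm²), the 28.5×21.5 cube at (3.5, 3) misses the remaining region (no effect) — area = 35.66 mm². So its area = 35.66 mm². Layer 24 (z = 6.72): the cone: at t=0.672 of its height the radius interpolates to r₁+(r₂−r₁)t = 2.960, giving a regular 32-gon of that circumradius (area = (32/2)·2.960²·sin(360°/32) = 27.35 mm²); the 28.5×21.5 cube at (3.5, 3) contributes its full rectangle (area 612.75 mm²); Taking the first minus the rest: starting from the cone (27.35 mm²), the 28.5×21.5 cube at (3.5, 3) misses the remaining region (no effect) — area = 27.35 mm². So its area = 27.35 mm². Layer 22 is larger (35.66 vs 27.35 mm²).

layer 22 (z = 6.16 mm)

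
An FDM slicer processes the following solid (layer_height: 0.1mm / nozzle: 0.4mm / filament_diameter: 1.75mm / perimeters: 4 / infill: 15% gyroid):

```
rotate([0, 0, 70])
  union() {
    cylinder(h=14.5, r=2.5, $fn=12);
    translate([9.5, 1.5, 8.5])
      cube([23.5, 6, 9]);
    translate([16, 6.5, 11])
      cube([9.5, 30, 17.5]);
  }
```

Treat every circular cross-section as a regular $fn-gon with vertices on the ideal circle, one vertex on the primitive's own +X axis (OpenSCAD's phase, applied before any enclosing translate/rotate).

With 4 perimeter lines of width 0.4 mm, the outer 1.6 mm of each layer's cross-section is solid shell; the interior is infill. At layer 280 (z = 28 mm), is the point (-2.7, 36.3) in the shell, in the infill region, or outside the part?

outside

At z = 28 mm: the cylinder does not reach this height (z outside [0, 14.5]); the cube at (9.5, 1.5) is absent (z outside [8.5, 17.5]); the 9.5×30 cube at (16, 6.5) contributes its full rectangle; Merging all regions: only the 9.5×30 cube at (16, 6.5) is present, so the union is just that shape — 1 connected region; (whole slice rotated 70° about Z — lengths, areas and connectivity unchanged). Overall, the cross-section is a single solid region. Undo the 70° rotation: the query point maps to (33.187, 14.953) in the un-rotated model frame. The nearest boundary edge runs (25.50, 6.50)→(25.50, 36.50); distance from the point to it = 7.69 mm. The point is not inside any of the regions above, so it lies outside the cross-section (7.69 mm from the nearest boundary).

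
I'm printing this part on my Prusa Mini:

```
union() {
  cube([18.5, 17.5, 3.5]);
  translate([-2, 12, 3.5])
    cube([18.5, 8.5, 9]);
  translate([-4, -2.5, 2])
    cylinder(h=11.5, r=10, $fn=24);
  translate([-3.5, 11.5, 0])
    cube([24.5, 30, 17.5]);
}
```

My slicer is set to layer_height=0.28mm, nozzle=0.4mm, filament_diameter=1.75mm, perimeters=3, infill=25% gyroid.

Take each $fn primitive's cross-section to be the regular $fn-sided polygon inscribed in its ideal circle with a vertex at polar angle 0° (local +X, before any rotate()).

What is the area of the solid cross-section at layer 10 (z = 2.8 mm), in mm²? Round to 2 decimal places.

At z = 2.8 mm: the cube (footprint 18.5×17.5) is included at this height (area 323.75 mm²); the cube at (-2, 12) is absent (z outside [3.5, 12.5]); the cylinder at (-4, -2.5): section is a regular 24-gon, circumradius r=10 (area = (24/2)·10.000²·sin(360°/24) = 310.58 mm²); the 24.5×30 cube at (-3.5, 11.5) contributes its full rectangle (area 735.00 mm²); Combining (union): the regions partially overlap — summed areas 1369.33 mm² minus the doubly-counted overlap 135.39 mm² gives 1233.94 mm² — area = 1233.94 mm². Overall, the cross-section is a single solid region. Net area = 1233.94 mm².

1233.94 mm²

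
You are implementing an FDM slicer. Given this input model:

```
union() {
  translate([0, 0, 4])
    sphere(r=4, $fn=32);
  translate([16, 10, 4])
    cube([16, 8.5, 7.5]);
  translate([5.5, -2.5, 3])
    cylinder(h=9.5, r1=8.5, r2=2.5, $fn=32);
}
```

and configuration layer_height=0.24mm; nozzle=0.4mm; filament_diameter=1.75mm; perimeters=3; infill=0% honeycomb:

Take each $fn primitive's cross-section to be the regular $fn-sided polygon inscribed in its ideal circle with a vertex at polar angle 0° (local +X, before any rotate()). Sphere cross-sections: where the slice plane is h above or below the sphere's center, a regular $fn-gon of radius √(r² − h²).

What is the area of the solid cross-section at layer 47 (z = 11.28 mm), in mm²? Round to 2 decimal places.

169.39 mm²

At z = 11.28 mm: the sphere is not intersected at this z (|z−center|=7.280 > r=4); the 16×8.5 cube at (16, 10) contributes its full rectangle (area 136.00 mm²); the cone at (5.5, -2.5) contributes a regular 32-gon of circumradius 3.271 (interpolated between r1=8.5 and r2=2.5 at t=0.872) (area = (32/2)·3.271²·sin(360°/32) = 33.39 mm²); Taking the union: the 2 present regions are separate (no shared area or edge), so areas and boundary lengths simply add and each stays a separate island — area = 169.39 mm². Overall, the cross-section has 2 separate islands. Net area = 169.39 mm².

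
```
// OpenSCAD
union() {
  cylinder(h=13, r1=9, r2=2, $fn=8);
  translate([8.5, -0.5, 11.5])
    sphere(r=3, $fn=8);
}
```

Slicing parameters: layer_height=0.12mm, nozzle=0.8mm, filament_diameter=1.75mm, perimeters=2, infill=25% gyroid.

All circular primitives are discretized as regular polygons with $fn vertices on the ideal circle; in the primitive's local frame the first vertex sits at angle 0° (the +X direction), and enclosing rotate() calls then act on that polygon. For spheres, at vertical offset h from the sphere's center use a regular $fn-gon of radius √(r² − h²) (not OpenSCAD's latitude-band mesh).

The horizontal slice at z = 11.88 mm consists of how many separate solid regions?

At z = 11.88 mm: the cone contributes a regular 8-gon of circumradius 2.603 (interpolated between r1=9 and r2=2 at t=0.914); the r=3 sphere at (8.5, -0.5) contributes a regular 8-gon of circumradius √(3²−0.38²) = 2.976; Combining (union): the 2 present regions are separate (no shared area or edge), so areas and boundary lengths simply add and each stays a separate island — 2 connected regions. The result has 2 disconnected regions.

2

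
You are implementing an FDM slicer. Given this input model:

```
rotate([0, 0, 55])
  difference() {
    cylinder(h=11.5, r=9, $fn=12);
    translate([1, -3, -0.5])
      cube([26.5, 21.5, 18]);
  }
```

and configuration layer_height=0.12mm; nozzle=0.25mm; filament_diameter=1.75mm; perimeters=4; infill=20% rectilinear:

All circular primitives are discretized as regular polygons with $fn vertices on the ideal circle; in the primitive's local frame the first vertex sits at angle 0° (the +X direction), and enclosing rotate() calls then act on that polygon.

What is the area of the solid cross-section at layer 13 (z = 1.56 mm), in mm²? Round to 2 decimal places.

At z = 1.56 mm: the cylinder: section is a regular 12-gon, circumradius r=9 (area = (12/2)·9.000²·sin(360°/12) = 243.00 mm²); the cube at (1, -3) (footprint 26.5×21.5) is included at this height (area 569.75 mm²); Taking the first minus the rest: starting from the r=9 cylinder (243.00 mm²), the 26.5×21.5 cube at (1, -3) partially overlaps it — only the 74.68 mm² overlap (of its 569.75 mm²) is removed, clipping the outline — area = 168.32 mm²; (rotated 55° about Z; rotation is an isometry so areas/perimeters/island counts are preserved). Overall, the cross-section is a single solid region. Net area = 168.32 mm².

168.32 mm²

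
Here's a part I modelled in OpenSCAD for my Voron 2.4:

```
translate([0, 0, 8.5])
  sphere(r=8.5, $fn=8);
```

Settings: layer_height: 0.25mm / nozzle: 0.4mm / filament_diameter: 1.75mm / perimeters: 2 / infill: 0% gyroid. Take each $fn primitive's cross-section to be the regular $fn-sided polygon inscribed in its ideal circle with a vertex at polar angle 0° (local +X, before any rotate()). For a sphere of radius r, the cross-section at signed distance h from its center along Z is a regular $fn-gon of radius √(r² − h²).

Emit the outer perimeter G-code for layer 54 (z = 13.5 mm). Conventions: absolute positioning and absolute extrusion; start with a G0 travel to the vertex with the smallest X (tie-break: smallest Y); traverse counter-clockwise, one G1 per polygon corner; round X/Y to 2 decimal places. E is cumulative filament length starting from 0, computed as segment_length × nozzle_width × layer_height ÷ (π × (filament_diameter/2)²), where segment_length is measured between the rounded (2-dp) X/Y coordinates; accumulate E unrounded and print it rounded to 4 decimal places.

At z = 13.5 mm: the r=8.5 sphere contributes a regular 8-gon of circumradius √(8.5²−5²) = 6.874. The outline is a single polygon with 8 vertices. Extrusion per mm of travel: 0.4 × 0.25 / (π × 0.875²) = 0.041575. Accumulating E over each segment gives final E = 1.7492.

G0 X-6.87 Y0.00 Z13.50
G1 X-4.86 Y-4.86 E0.2187
G1 X0.00 Y-6.87 E0.4373
G1 X4.86 Y-4.86 E0.6560
G1 X6.87 Y0.00 E0.8746
G1 X4.86 Y4.86 E1.0933
G1 X0.00 Y6.87 E1.3119
G1 X-4.86 Y4.86 E1.5306
G1 X-6.87 Y0.00 E1.7492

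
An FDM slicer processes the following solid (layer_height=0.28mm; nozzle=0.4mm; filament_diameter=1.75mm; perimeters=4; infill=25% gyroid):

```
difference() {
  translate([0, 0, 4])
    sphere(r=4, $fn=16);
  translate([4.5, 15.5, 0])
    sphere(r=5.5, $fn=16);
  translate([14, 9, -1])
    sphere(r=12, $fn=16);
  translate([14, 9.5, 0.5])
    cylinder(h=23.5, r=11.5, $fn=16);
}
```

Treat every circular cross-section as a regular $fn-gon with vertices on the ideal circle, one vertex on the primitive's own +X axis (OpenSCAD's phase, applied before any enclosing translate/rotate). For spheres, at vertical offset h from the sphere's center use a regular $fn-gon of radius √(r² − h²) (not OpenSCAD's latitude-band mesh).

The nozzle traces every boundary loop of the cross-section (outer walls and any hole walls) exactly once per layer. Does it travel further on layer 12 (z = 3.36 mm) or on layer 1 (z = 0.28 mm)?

Layer 12 (z = 3.36): the r=4 sphere contributes a regular 16-gon of circumradius √(4²−0.64²) = 3.948 (perimeter = 2·16·3.948·sin(180°/16) = 24.65 mm); the r=5.5 sphere at (4.5, 15.5) slices to a regular 16-gon of circumradius 4.354 (√(r²−h²) with h=3.36 from center) (perimeter = 2·16·4.354·sin(180°/16) = 27.18 mm); the r=12 sphere at (14, 9) contributes a regular 16-gon of circumradius √(12²−4.36²) = 11.180 (perimeter = 2·16·11.180·sin(180°/16) = 69.79 mm); the r=11.5 cylinder at (14, 9.5) gives a regular 16-gon of circumradius 11.5 (constant along its height) (perimeter = 2·16·11.500·sin(180°/16) = 71.79 mm); Subtracting the remaining from the first: starting from the r=4 sphere, the r=5.5 sphere at (4.5, 15.5) misses the remaining region (no effect); the r=12 sphere at (14, 9) misses the remaining region (no effect); the r=11.5 cylinder at (14, 9.5) misses the remaining region (no effect) — boundary = 24.65 mm. So its perimeter = 24.65 mm. Layer 1 (z = 0.28): the r=4 sphere contributes a regular 16-gon of circumradius √(4²−3.72²) = 1.470 (perimeter = 2·16·1.470·sin(180°/16) = 9.18 mm); the sphere at (4.5, 15.5): section is a regular 16-gon, circumradius = √(r²−h²) = √(5.5²−0.28²) = 5.493 (perimeter = 2·16·5.493·sin(180°/16) = 34.29 mm); the r=12 sphere at (14, 9) contributes a regular 16-gon of circumradius √(12²−1.28²) = 11.932 (perimeter = 2·16·11.932·sin(180°/16) = 74.49 mm); the cylinder at (14, 9.5) is absent (z outside [0.5, 24]); Taking the first minus the rest: starting from the r=4 sphere, the r=5.5 sphere at (4.5, 15.5) misses the remaining region (no effect); the r=12 sphere at (14, 9) misses the remaining region (no effect) — boundary = 9.18 mm. So its perimeter = 9.18 mm. Layer 12 is larger (24.65 vs 9.18 mm).

layer 12 (z = 3.36 mm)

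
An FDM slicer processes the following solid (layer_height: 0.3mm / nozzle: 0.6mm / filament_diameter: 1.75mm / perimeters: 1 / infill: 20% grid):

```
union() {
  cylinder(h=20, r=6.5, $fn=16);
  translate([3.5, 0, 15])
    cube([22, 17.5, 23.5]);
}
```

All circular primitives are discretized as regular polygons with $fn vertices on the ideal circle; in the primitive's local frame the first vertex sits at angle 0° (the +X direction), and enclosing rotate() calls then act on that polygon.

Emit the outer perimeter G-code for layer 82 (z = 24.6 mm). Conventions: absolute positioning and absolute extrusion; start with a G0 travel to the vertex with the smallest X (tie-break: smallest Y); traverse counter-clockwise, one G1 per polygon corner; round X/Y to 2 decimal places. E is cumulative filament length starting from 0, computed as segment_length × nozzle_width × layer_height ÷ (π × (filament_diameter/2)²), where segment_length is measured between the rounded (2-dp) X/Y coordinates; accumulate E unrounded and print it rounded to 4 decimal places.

At z = 24.6 mm: the cylinder does not reach this height (z outside [0, 20]); the cube at (3.5, 0) is present — its section is the full 22×17.5 rectangle; Combining (union): only the 22×17.5 cube at (3.5, 0) is present, so the union is just that shape — 1 connected region. The outline is a single polygon with 4 vertices. Extrusion per mm of travel: 0.6 × 0.3 / (π × 0.875²) = 0.074835. Accumulating E over each segment gives final E = 5.9120.

G0 X3.50 Y0.00 Z24.60
G1 X25.50 Y0.00 E1.6464
G1 X25.50 Y17.50 E2.9560
G1 X3.50 Y17.50 E4.6024
G1 X3.50 Y0.00 E5.9120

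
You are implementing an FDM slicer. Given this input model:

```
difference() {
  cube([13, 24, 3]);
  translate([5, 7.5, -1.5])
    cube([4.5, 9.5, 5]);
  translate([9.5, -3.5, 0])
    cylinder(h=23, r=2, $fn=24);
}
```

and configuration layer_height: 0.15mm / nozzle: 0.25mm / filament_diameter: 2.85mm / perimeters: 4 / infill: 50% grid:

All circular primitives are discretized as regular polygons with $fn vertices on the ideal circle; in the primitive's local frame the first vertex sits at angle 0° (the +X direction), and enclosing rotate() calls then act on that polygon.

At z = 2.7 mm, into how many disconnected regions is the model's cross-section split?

At z = 2.7 mm: the cube is present — its section is the full 13×24 rectangle; the cube at (5, 7.5) is present — its section is the full 4.5×9.5 rectangle; the r=2 cylinder at (9.5, -3.5) contributes a regular 24-gon of circumradius 2; Taking the first minus the rest: starting from the 13×24 cube, the 4.5×9.5 cube at (5, 7.5) lies wholly inside it (removes its full 42.75 mm² and its 28.00 mm outline becomes a hole wall); the r=2 cylinder at (9.5, -3.5) misses the remaining region (no effect) — 1 connected region with 1 hole. The result has 1 disconnected region.

1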